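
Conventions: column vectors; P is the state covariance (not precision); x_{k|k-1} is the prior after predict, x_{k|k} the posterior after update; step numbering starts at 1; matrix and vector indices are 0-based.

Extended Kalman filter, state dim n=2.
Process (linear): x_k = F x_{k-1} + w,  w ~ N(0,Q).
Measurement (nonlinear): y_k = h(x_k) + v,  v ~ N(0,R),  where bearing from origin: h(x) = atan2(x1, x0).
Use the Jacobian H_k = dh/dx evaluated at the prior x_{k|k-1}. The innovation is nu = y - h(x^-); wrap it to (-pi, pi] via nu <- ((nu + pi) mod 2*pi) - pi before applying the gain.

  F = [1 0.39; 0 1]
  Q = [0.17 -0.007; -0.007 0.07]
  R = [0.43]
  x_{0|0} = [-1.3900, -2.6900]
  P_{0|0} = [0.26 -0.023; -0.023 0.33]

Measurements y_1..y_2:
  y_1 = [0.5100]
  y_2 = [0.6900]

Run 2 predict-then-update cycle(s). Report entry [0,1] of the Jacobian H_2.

H_jac[0,1] = -0.1653

step 1: x^-=[-2.4391, -2.6900]  P^-=[0.4623 0.0987; 0.0987 0.4000]  H_jac=[0.2040 -0.1850]  S=[0.4555]  K=[0.1670; -0.1182]  nu=[2.8173]  x^+=[-1.9687, -3.0231]  P^+=[0.4496 0.1077; 0.1077 0.3936]
step 2: x^-=[-3.1477, -3.0231]  P^-=[0.7634 0.2542; 0.2542 0.4636]  H_jac=[0.1587 -0.1653]  S=[0.4486]  K=[0.1765; -0.0809]  nu=[3.0664]  x^+=[-2.6066, -3.2711]  P^+=[0.7495 0.2606; 0.2606 0.4607]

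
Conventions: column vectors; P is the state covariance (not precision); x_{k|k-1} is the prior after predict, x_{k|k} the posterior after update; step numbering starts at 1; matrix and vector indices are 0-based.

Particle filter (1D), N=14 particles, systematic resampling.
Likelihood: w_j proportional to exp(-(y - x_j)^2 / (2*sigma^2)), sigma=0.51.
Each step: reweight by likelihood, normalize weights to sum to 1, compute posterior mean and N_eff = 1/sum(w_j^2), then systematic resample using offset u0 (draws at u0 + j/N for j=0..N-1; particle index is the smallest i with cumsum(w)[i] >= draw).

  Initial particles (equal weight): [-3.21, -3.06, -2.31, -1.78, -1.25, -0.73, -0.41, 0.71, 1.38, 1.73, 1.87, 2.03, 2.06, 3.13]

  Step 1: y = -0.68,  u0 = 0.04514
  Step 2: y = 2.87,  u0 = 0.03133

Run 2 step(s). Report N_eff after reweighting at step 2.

step 1: w=[0.0000, 0.0000, 0.0024, 0.0386, 0.2118, 0.3936, 0.3438, 0.0096, 0.0001, 0.0000, 0.0000, 0.0000, 0.0000, 0.0000]  mean=-0.7603  Neff=3.1292  idx=[4, 4, 4, 5, 5, 5, 5, 5, 5, 6, 6, 6, 6, 6]
step 2: w=[0.0000, 0.0000, 0.0000, 0.0029, 0.0029, 0.0029, 0.0029, 0.0029, 0.0029, 0.1966, 0.1966, 0.1966, 0.1966, 0.1966]  mean=-0.4155  Neff=5.1745  idx=[9, 9, 9, 10, 10, 10, 11, 11, 11, 12, 12, 13, 13, 13]

N_eff = 5.1745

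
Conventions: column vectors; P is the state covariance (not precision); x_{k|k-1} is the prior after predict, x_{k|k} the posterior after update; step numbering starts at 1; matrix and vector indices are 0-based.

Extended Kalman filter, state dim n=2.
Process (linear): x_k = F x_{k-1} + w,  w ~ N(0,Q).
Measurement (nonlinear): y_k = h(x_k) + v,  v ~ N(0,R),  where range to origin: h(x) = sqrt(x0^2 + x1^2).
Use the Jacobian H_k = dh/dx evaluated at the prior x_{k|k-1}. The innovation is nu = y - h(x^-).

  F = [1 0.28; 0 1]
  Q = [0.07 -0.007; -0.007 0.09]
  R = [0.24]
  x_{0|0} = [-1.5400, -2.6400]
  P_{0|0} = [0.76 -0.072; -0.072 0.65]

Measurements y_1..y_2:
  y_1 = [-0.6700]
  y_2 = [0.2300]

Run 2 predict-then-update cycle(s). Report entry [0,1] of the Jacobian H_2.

H_jac[0,1] = -0.9879

step 1: x^-=[-2.2792, -2.6400]  P^-=[0.8406 0.1030; 0.1030 0.7400]  H_jac=[-0.6535 -0.7569]  S=[1.1249]  K=[-0.5577; -0.5578]  nu=[-4.1577]  x^+=[0.0395, -0.3209]  P^+=[0.4908 -0.2469; -0.2469 0.3900]
step 2: x^-=[-0.0504, -0.3209]  P^-=[0.4531 -0.1447; -0.1447 0.4800]  H_jac=[-0.1551 -0.9879]  S=[0.6750]  K=[0.1077; -0.6693]  nu=[-0.0948]  x^+=[-0.0606, -0.2574]  P^+=[0.4453 -0.0961; -0.0961 0.1777]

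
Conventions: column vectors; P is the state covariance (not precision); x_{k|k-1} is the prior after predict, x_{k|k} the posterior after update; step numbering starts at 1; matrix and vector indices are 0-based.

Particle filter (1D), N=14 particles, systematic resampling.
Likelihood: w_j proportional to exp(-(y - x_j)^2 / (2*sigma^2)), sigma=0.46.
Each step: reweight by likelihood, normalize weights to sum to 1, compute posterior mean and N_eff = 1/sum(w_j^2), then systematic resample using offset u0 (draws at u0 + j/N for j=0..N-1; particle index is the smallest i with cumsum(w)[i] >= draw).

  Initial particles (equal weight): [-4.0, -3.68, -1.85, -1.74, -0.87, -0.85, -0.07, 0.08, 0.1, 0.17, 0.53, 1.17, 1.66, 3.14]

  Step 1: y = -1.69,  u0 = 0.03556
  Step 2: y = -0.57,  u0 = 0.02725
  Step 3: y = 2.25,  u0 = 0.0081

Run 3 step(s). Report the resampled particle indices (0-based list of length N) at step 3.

step 1: w=[0.0000, 0.0000, 0.4037, 0.4263, 0.0876, 0.0809, 0.0009, 0.0003, 0.0002, 0.0001, 0.0000, 0.0000, 0.0000, 0.0000]  mean=-1.6337  Neff=2.7862  idx=[2, 2, 2, 2, 2, 2, 3, 3, 3, 3, 3, 3, 4, 5]
step 2: w=[0.0104, 0.0104, 0.0104, 0.0104, 0.0104, 0.0104, 0.0197, 0.0197, 0.0197, 0.0197, 0.0197, 0.0197, 0.4041, 0.4153]  mean=-1.0257  Neff=2.9518  idx=[2, 7, 11, 12, 12, 12, 12, 12, 13, 13, 13, 13, 13, 13]
step 3: w=[0.0000, 0.0000, 0.0000, 0.0766, 0.0766, 0.0766, 0.0766, 0.0766, 0.1028, 0.1028, 0.1028, 0.1028, 0.1028, 0.1028]  mean=-0.8577  Neff=10.7783  idx=[3, 4, 4, 5, 6, 7, 8, 9, 9, 10, 11, 11, 12, 13]

resampled_idx = [3, 4, 4, 5, 6, 7, 8, 9, 9, 10, 11, 11, 12, 13]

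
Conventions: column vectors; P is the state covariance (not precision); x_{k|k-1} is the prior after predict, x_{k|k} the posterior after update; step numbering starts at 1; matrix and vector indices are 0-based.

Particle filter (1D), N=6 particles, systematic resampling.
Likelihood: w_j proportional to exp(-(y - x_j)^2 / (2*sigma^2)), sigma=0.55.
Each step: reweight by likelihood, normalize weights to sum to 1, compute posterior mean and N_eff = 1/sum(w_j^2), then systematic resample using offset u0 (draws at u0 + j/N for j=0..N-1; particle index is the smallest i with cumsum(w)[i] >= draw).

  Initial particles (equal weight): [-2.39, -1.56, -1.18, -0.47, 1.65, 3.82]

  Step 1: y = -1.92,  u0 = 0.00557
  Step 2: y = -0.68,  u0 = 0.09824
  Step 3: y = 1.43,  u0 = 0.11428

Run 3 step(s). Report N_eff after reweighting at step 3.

step 1: w=[0.3584, 0.4168, 0.2089, 0.0160, 0.0000, 0.0000]  mean=-1.7607  Neff=2.8900  idx=[0, 0, 0, 1, 1, 2]
step 2: w=[0.0064, 0.0064, 0.0064, 0.2240, 0.2240, 0.5328]  mean=-1.3735  Neff=2.6017  idx=[3, 4, 4, 5, 5, 5]
step 3: w=[0.0096, 0.0096, 0.0096, 0.3237, 0.3237, 0.3237]  mean=-1.1910  Neff=3.1779  idx=[3, 3, 4, 4, 5, 5]

N_eff = 3.1779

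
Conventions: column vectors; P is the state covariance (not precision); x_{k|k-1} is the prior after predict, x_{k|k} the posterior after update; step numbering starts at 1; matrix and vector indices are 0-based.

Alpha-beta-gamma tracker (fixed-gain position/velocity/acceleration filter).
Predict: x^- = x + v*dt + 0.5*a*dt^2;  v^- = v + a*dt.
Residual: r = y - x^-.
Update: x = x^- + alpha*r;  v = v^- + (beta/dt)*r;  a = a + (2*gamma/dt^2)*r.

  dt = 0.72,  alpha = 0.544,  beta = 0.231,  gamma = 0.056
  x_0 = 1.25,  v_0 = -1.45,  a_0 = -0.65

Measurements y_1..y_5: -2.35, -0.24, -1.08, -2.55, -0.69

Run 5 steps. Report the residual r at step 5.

resid = 3.4136

step 1: x_pred=0.0375  r=-2.3875  x^+=-1.2613  v^+=-2.6840  a^+=-1.1658
step 2: x_pred=-3.4959  r=3.2559  x^+=-1.7247  v^+=-2.4788  a^+=-0.4624
step 3: x_pred=-3.6293  r=2.5493  x^+=-2.2425  v^+=-1.9938  a^+=0.0884
step 4: x_pred=-3.6551  r=1.1051  x^+=-3.0539  v^+=-1.5756  a^+=0.3271
step 5: x_pred=-4.1036  r=3.4136  x^+=-2.2466  v^+=-0.2449  a^+=1.0646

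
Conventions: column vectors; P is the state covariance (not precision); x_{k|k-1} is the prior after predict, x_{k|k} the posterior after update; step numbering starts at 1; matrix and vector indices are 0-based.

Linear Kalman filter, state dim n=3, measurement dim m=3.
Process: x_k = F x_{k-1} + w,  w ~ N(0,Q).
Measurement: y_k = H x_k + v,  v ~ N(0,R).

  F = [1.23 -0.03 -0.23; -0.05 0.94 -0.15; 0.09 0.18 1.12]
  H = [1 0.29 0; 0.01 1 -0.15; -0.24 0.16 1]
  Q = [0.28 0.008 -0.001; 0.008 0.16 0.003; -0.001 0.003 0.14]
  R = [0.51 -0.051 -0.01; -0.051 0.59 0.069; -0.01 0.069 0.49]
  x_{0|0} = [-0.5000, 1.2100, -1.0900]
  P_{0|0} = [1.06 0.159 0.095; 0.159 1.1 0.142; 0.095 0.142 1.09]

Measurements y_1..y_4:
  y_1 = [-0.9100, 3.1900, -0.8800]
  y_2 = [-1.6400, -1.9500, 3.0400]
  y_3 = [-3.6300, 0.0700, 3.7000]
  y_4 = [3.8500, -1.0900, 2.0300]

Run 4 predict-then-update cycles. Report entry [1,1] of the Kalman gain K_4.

K[1,1] = 0.3898

step 1: x^-=[-0.4006, 1.3259, -1.0480]  P^-=[1.8788 0.0870 -0.0174; 0.0870 1.1056 0.1523; -0.0174 0.1523 1.6331]  S=[2.5322 0.3716 -0.3749; 0.3716 1.6886 0.1235; -0.3749 0.1235 2.3100]  K=[0.7560 -0.0972 -0.0688; 0.0879 0.6140 0.1149; 0.1424 -0.1412 0.7500]  nu=[-0.8939, 1.7109, -0.1403]  x^+=[-1.2330, 2.2817, -1.5220]  P^+=[0.4187 -0.0947 0.0677; -0.0947 0.3690 0.0160; 0.0677 0.0160 0.3700]
step 2: x^-=[-1.2350, 2.4347, -1.4049]  P^-=[0.9022 -0.1401 0.0179; -0.1401 0.5008 0.0060; 0.0179 0.0060 0.6365]  S=[1.3731 -0.0402 -0.1963; -0.0402 1.1006 0.0915; -0.1963 0.0915 1.1954]  K=[0.6138 -0.0927 -0.0770; 0.0269 0.4481 0.0703; 0.0899 -0.1240 0.5539]  nu=[-1.1111, -4.5831, 3.7590]  x^+=[-1.7814, 0.6152, 1.1455]  P^+=[0.3440 -0.0878 0.0463; -0.0878 0.2689 0.0010; 0.0463 0.0010 0.2729]
step 3: x^-=[-2.4731, 0.4955, 1.2334]  P^-=[0.7954 -0.1212 0.0089; -0.1212 0.4133 -0.0078; 0.0089 -0.0078 0.5008]  S=[1.2698 -0.0458 -0.1860; -0.0458 1.0145 0.0798; -0.1860 0.0798 1.0497]  K=[0.5837 -0.0801 -0.0823; 0.0218 0.4039 0.0565; 0.0736 -0.1173 0.4958]  nu=[-1.3006, -0.2158, 1.7938]  x^+=[-3.3626, 0.4813, 2.0523]  P^+=[0.3258 -0.0801 0.0393; -0.0801 0.2415 -0.0025; 0.0393 -0.0025 0.2440]
step 4: x^-=[-4.6225, 0.3128, 2.0825]  P^-=[0.7697 -0.1094 0.0070; -0.1094 0.3885 -0.0100; 0.0070 -0.0100 0.4608]  S=[1.2489 -0.0410 -0.1825; -0.0410 0.9897 0.0768; -0.1825 0.0768 1.0069]  K=[0.5762 -0.0735 -0.0839; 0.0230 0.3898 0.0523; 0.0690 -0.1139 0.4756]  nu=[8.3818, -1.0441, -1.2120]  x^+=[0.3857, 0.0354, 2.2036]  P^+=[0.3205 -0.0761 0.0372; -0.0761 0.2327 -0.0032; 0.0372 -0.0032 0.2339]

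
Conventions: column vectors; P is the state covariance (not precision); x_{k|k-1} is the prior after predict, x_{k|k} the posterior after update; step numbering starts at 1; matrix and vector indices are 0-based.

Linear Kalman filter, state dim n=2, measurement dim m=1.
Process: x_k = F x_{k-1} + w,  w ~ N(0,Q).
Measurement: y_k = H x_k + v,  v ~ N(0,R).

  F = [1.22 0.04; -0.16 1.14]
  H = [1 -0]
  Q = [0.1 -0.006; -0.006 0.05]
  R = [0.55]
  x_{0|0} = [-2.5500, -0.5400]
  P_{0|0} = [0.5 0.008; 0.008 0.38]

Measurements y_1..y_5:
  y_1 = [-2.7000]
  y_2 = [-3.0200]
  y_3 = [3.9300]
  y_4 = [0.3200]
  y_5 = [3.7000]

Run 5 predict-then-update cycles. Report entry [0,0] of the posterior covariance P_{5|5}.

P_post[0,0] = 0.2583

step 1: x^-=[-3.1326, -0.2076]  P^-=[0.8456 -0.0752; -0.0752 0.5537]  S=[1.3956]  K=[0.6059; -0.0539]  nu=[0.4326]  x^+=[-2.8705, -0.2309]  P^+=[0.3332 -0.0296; -0.0296 0.5497]
step 2: x^-=[-3.5112, 0.1960]  P^-=[0.5940 -0.0870; -0.0870 0.7837]  S=[1.1440]  K=[0.5192; -0.0761]  nu=[0.4912]  x^+=[-3.2562, 0.1587]  P^+=[0.2856 -0.0418; -0.0418 0.7771]
step 3: x^-=[-3.9662, 0.7019]  P^-=[0.5222 -0.0842; -0.0842 1.0825]  S=[1.0722]  K=[0.4870; -0.0785]  nu=[7.8962]  x^+=[-0.1204, 0.0816]  P^+=[0.2679 -0.0432; -0.0432 1.0759]
step 4: x^-=[-0.1436, 0.1123]  P^-=[0.4962 -0.0690; -0.0690 1.4708]  S=[1.0462]  K=[0.4743; -0.0660]  nu=[0.4636]  x^+=[0.0763, 0.0817]  P^+=[0.2609 -0.0363; -0.0363 1.4662]
step 5: x^-=[0.0963, 0.0810]  P^-=[0.4871 -0.0403; -0.0403 1.9754]  S=[1.0371]  K=[0.4697; -0.0389]  nu=[3.6037]  x^+=[1.7888, -0.0591]  P^+=[0.2583 -0.0214; -0.0214 1.9739]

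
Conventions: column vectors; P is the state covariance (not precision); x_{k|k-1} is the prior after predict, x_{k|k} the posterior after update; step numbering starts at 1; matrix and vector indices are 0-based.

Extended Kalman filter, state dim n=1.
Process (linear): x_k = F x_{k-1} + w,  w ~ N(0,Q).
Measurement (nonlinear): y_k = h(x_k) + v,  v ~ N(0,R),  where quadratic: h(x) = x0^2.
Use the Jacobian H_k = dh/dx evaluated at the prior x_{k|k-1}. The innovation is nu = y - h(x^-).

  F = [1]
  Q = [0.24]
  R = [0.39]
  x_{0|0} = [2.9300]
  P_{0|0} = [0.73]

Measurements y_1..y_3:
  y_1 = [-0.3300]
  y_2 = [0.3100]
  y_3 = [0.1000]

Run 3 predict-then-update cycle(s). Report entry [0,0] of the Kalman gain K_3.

K[0,0] = 0.3854

step 1: x^-=[2.9300]  P^-=[0.9700]  H_jac=[5.8600]  S=[33.6994]  K=[0.1687]  nu=[-8.9149]  x^+=[1.4263]  P^+=[0.0112]
step 2: x^-=[1.4263]  P^-=[0.2512]  H_jac=[2.8526]  S=[2.4343]  K=[0.2944]  nu=[-1.7243]  x^+=[0.9187]  P^+=[0.0402]
step 3: x^-=[0.9187]  P^-=[0.2802]  H_jac=[1.8373]  S=[1.3361]  K=[0.3854]  nu=[-0.7439]  x^+=[0.6320]  P^+=[0.0818]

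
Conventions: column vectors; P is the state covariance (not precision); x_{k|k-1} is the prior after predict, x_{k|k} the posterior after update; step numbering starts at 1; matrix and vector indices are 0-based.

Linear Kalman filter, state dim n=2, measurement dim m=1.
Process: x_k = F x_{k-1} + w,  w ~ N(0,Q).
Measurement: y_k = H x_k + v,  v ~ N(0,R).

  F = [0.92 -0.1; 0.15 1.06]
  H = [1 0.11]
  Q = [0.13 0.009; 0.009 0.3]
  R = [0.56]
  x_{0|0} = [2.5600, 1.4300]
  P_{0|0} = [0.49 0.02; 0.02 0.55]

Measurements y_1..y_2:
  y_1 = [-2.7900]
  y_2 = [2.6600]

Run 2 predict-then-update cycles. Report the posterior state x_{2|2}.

x_post = [0.7334, 1.4828]

step 1: x^-=[2.2122, 1.8998]  P^-=[0.5466 0.0375; 0.0375 0.9354]  S=[1.1261]  K=[0.4890; 0.1247]  nu=[-5.2112]  x^+=[-0.3361, 1.2500]  P^+=[0.2773 -0.0311; -0.0311 0.9179]
step 2: x^-=[-0.4342, 1.2746]  P^-=[0.3796 -0.0799; -0.0799 1.3276]  S=[0.9381]  K=[0.3953; 0.0705]  nu=[2.9540]  x^+=[0.7334, 1.4828]  P^+=[0.2330 -0.1061; -0.1061 1.3230]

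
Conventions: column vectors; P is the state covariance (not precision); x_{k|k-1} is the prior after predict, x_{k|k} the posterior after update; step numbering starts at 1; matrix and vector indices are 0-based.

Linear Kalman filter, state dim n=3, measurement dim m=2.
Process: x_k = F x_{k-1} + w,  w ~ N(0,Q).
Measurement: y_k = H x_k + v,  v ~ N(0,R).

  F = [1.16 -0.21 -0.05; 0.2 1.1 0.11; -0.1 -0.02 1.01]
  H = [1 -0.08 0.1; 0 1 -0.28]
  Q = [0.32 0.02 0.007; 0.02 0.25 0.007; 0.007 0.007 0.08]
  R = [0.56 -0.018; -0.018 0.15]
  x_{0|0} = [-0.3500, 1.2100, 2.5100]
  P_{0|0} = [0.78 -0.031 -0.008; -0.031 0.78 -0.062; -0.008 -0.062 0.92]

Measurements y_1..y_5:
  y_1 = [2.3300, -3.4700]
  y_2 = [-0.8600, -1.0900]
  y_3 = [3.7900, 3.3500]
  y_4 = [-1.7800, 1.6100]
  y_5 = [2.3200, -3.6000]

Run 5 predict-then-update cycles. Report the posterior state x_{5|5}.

x_post = [0.3425, -1.3691, 1.9164]

step 1: x^-=[-0.7856, 1.5371, 2.5459]  P^-=[1.4210 -0.0186 -0.1229; -0.0186 1.2071 0.0097; -0.1229 0.0097 1.0306]  S=[1.9773 -0.1265; -0.1265 1.4325]  K=[0.7180 0.0744; -0.0040 0.8404; -0.0230 -0.1967]  nu=[2.9840, -4.2942]  x^+=[1.0373, -2.0839, 3.3219]  P^+=[0.4074 -0.0262 -0.0874; -0.0262 0.1945 0.2440; -0.0874 0.2440 0.9753]
step 2: x^-=[1.4748, -1.7194, 3.2930]  P^-=[0.9072 0.0025 -0.2429; 0.0025 0.5570 0.3598; -0.2429 0.3598 1.0867]  S=[1.4269 0.0216; 0.0216 0.5908]  K=[0.6172 0.0969; -0.0159 0.7730; -0.1157 0.0982]  nu=[-2.8017, 1.5515]  x^+=[-0.1040, -0.4755, 3.7696]  P^+=[0.3556 -0.0379 -0.1477; -0.0379 0.2042 0.3143; -0.1477 0.3143 1.0624]
step 3: x^-=[-0.2092, -0.1292, 3.8272]  P^-=[0.8524 -0.0392 -0.3271; -0.0392 0.5771 0.4380; -0.3271 0.4380 1.1844]  S=[1.3618 0.0086; 0.0086 0.5746]  K=[0.6037 0.0820; -0.0356 0.7913; -0.1801 0.1878]  nu=[3.6062, 4.5508]  x^+=[2.3411, 3.3438, 4.0325]  P^+=[0.3514 -0.0514 -0.1887; -0.0514 0.2160 0.3452; -0.1887 0.3452 1.1205]
step 4: x^-=[1.8118, 4.5900, 3.7718]  P^-=[0.8593 -0.0671 -0.3842; -0.0671 0.5916 0.4722; -0.3842 0.4722 1.2506]  S=[1.3619 -0.0021; -0.0021 0.5752]  K=[0.6068 0.0725; -0.0481 0.7985; -0.2177 0.2115]  nu=[-3.6018, -1.9238]  x^+=[-0.5132, 3.2272, 4.1491]  P^+=[0.3550 -0.0596 -0.2129; -0.0596 0.2216 0.3605; -0.2129 0.3605 1.1601]
step 5: x^-=[-1.4805, 3.9037, 4.1774]  P^-=[0.8717 -0.0820 -0.4183; -0.0820 0.5980 0.4897; -0.4183 0.4897 1.2953]  S=[1.3701 -0.0070; -0.0070 0.5752]  K=[0.6108 0.0685; -0.0549 0.8004; -0.2382 0.2180]  nu=[3.6951, -6.3340]  x^+=[0.3425, -1.3691, 1.9164]  P^+=[0.3584 -0.0642 -0.2267; -0.0642 0.2247 0.3700; -0.2267 0.3700 1.1895]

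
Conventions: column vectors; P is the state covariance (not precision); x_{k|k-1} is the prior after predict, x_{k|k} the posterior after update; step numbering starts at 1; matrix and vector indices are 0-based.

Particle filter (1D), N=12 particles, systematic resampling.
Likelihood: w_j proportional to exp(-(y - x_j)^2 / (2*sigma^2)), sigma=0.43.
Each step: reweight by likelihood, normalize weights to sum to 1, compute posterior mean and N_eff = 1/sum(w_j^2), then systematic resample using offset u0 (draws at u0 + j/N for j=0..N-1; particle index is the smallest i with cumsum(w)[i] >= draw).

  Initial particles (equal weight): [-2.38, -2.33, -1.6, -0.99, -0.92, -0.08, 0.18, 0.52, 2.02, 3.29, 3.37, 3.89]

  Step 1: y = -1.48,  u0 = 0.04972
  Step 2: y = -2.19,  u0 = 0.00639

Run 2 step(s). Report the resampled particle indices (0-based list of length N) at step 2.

resampled_idx = [0, 0, 0, 0, 1, 2, 3, 3, 4, 5, 5, 6]

step 1: w=[0.0515, 0.0653, 0.4429, 0.2406, 0.1972, 0.0023, 0.0003, 0.0000, 0.0000, 0.0000, 0.0000, 0.0000]  mean=-1.4030  Neff=3.3353  idx=[0, 2, 2, 2, 2, 2, 2, 3, 3, 3, 4, 4]
step 2: w=[0.2720, 0.1170, 0.1170, 0.1170, 0.1170, 0.1170, 0.1170, 0.0061, 0.0061, 0.0061, 0.0038, 0.0038]  mean=-1.7958  Neff=6.3991  idx=[0, 0, 0, 0, 1, 2, 3, 3, 4, 5, 5, 6]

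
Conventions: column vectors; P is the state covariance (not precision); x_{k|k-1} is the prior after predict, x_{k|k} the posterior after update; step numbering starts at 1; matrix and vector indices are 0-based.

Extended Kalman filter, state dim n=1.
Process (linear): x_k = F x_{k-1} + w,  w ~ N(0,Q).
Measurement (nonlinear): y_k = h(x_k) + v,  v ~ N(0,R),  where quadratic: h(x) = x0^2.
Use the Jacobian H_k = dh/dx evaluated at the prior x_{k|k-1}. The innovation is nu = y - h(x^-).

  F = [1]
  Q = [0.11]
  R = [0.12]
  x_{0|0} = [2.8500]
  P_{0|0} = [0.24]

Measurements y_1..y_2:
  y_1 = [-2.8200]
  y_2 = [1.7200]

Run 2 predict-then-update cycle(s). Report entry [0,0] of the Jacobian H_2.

H_jac[0,0] = 1.9006

step 1: x^-=[2.8500]  P^-=[0.3500]  H_jac=[5.7000]  S=[11.4915]  K=[0.1736]  nu=[-10.9425]  x^+=[0.9503]  P^+=[0.0037]
step 2: x^-=[0.9503]  P^-=[0.1137]  H_jac=[1.9006]  S=[0.5306]  K=[0.4071]  nu=[0.8169]  x^+=[1.2829]  P^+=[0.0257]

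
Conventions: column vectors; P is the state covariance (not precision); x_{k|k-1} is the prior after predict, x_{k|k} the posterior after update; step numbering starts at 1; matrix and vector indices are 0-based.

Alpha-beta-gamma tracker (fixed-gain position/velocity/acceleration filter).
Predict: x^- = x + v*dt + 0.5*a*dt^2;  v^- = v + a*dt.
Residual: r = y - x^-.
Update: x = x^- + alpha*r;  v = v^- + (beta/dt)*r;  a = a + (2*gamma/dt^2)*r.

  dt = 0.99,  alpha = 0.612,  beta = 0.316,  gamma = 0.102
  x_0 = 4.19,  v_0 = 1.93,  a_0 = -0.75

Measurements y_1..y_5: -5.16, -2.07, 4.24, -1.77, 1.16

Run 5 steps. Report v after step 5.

step 1: x_pred=5.7332  r=-10.8932  x^+=-0.9335  v^+=-2.2895  a^+=-3.0173
step 2: x_pred=-4.6787  r=2.6087  x^+=-3.0822  v^+=-4.4440  a^+=-2.4743
step 3: x_pred=-8.6943  r=12.9343  x^+=-0.7785  v^+=-2.7651  a^+=0.2178
step 4: x_pred=-3.4092  r=1.6392  x^+=-2.4060  v^+=-2.0262  a^+=0.5590
step 5: x_pred=-4.1380  r=5.2980  x^+=-0.8956  v^+=0.2183  a^+=1.6617

v_post = 0.2183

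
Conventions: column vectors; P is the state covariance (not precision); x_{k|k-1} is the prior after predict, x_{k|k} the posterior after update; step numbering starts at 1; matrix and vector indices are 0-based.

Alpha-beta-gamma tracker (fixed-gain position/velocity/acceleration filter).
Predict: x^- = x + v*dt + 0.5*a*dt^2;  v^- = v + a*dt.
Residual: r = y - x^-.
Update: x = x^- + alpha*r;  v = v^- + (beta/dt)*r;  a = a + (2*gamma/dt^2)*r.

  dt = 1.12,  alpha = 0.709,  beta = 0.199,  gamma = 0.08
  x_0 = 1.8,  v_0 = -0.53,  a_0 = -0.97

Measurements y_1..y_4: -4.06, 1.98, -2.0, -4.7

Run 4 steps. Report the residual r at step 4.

resid = 1.2752

step 1: x_pred=0.5980  r=-4.6580  x^+=-2.7045  v^+=-2.4440  a^+=-1.5641
step 2: x_pred=-6.4229  r=8.4029  x^+=-0.4652  v^+=-2.7029  a^+=-0.4923
step 3: x_pred=-3.8012  r=1.8012  x^+=-2.5242  v^+=-2.9342  a^+=-0.2626
step 4: x_pred=-5.9752  r=1.2752  x^+=-5.0711  v^+=-3.0018  a^+=-0.0999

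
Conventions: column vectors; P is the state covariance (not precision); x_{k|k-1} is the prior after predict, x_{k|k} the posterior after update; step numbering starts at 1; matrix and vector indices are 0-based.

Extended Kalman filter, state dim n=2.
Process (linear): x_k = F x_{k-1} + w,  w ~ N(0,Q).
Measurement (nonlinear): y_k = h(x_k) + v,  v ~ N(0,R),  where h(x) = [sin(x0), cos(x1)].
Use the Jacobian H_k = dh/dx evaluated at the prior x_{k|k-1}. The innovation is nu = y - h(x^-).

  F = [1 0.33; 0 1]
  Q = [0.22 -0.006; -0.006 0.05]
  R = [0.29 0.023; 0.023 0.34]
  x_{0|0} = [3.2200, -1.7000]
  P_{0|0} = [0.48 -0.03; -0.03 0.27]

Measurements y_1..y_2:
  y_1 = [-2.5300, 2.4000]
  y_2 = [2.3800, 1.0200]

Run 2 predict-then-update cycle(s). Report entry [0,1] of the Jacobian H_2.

step 1: x^-=[2.6590, -1.7000]  P^-=[0.7096 0.0531; 0.0531 0.3200]  H_jac=[-0.8858 0.0000; 0.0000 0.9917]  S=[0.8468 -0.0236; -0.0236 0.6547]  K=[-0.7408 0.0537; -0.0421 0.4832]  nu=[-2.9941, 2.5288]  x^+=[5.0128, -0.3522]  P^+=[0.2411 0.0012; 0.0012 0.1647]
step 2: x^-=[4.8965, -0.3522]  P^-=[0.4799 0.0496; 0.0496 0.2147]  H_jac=[0.1831 0.0000; 0.0000 0.3449]  S=[0.3061 0.0261; 0.0261 0.3655]  K=[0.2848 0.0264; 0.0124 0.2017]  nu=[3.3631, 0.0814]  x^+=[5.8566, -0.2939]  P^+=[0.4544 0.0450; 0.0450 0.1996]

H_jac[0,1] = 0.0000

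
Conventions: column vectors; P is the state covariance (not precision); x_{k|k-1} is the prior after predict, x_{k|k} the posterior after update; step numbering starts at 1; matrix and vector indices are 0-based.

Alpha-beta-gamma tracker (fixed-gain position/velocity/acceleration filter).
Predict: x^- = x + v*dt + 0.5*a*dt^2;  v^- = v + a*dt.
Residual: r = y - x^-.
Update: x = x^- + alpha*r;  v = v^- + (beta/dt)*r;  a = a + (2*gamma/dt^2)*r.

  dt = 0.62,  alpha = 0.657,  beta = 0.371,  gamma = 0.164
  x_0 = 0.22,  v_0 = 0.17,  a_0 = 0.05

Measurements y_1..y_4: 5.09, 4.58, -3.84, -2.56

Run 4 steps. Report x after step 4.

step 1: x_pred=0.3350  r=4.7550  x^+=3.4590  v^+=3.0463  a^+=4.1073
step 2: x_pred=6.1372  r=-1.5572  x^+=5.1141  v^+=4.6611  a^+=2.7786
step 3: x_pred=8.5380  r=-12.3780  x^+=0.4057  v^+=-1.0230  a^+=-7.7833
step 4: x_pred=-1.7246  r=-0.8354  x^+=-2.2734  v^+=-6.3486  a^+=-8.4961

x_post = -2.2734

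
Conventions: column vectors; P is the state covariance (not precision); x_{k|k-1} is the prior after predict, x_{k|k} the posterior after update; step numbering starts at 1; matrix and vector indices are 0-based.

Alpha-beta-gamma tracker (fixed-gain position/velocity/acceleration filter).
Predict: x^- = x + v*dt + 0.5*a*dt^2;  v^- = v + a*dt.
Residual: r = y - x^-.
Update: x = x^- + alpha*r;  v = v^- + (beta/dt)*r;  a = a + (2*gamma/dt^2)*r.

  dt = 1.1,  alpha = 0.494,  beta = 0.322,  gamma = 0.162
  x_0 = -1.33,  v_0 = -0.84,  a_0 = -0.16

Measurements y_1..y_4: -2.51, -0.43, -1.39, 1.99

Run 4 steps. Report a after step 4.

a_post = 1.5263

step 1: x_pred=-2.3508  r=-0.1592  x^+=-2.4294  v^+=-1.0626  a^+=-0.2026
step 2: x_pred=-3.7209  r=3.2909  x^+=-2.0952  v^+=-0.3222  a^+=0.6786
step 3: x_pred=-2.0390  r=0.6490  x^+=-1.7184  v^+=0.6143  a^+=0.8524
step 4: x_pred=-0.5270  r=2.5170  x^+=0.7164  v^+=2.2887  a^+=1.5263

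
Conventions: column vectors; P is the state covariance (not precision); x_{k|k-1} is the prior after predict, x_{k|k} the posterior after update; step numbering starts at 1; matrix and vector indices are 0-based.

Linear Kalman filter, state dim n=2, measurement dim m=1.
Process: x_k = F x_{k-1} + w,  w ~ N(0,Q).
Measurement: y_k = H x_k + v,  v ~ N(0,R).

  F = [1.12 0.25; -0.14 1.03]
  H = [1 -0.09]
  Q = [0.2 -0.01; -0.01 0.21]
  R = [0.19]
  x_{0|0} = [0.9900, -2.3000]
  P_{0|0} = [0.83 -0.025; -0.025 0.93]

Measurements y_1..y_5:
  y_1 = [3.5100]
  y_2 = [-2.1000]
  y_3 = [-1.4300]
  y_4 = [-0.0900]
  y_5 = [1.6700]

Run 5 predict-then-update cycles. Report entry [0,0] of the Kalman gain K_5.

step 1: x^-=[0.5338, -2.5076]  P^-=[1.2853 0.0714; 0.0714 1.2201]  S=[1.4723]  K=[0.8686; -0.0261]  nu=[2.7505]  x^+=[2.9229, -2.5794]  P^+=[0.1745 0.1048; 0.1048 1.2191]
step 2: x^-=[2.6288, -3.0660]  P^-=[0.5537 0.3937; 0.3937 1.4766]  S=[0.6848]  K=[0.7568; 0.3809]  nu=[-5.0047]  x^+=[-1.1589, -4.9725]  P^+=[0.1615 0.1963; 0.1963 1.3772]
step 3: x^-=[-2.5411, -4.9594]  P^-=[0.5986 0.5389; 0.5389 1.6176]  S=[0.7047]  K=[0.7806; 0.5582]  nu=[0.6648]  x^+=[-2.0222, -4.5883]  P^+=[0.1692 0.2319; 0.2319 1.3981]
step 4: x^-=[-3.4119, -4.4429]  P^-=[0.6295 0.5829; 0.5829 1.6296]  S=[0.7277]  K=[0.7929; 0.5994]  nu=[2.9221]  x^+=[-1.0951, -2.6915]  P^+=[0.1720 0.2370; 0.2370 1.3682]
step 5: x^-=[-1.8994, -2.6189]  P^-=[0.6340 0.5805; 0.5805 1.5965]  S=[0.7324]  K=[0.7943; 0.5964]  nu=[3.3337]  x^+=[0.7484, -0.6308]  P^+=[0.1719 0.2336; 0.2336 1.3361]

K[0,0] = 0.7943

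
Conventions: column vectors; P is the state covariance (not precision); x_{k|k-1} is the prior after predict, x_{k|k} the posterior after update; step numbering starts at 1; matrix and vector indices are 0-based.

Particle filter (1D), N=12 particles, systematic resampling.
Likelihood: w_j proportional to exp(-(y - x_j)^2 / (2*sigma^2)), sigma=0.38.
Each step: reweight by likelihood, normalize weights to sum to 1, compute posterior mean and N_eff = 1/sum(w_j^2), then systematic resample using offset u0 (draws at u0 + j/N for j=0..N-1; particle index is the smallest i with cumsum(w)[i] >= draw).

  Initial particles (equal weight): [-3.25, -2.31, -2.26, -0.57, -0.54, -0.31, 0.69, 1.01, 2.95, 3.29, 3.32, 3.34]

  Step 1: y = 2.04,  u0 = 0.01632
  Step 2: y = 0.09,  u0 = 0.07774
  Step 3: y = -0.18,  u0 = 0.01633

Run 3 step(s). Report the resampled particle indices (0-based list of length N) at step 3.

resampled_idx = [0, 0, 1, 2, 2, 3, 3, 4, 5, 5, 6, 7]

step 1: w=[0.0000, 0.0000, 0.0000, 0.0000, 0.0000, 0.0000, 0.0192, 0.2677, 0.5994, 0.0471, 0.0362, 0.0303]  mean=2.4286  Neff=2.2945  idx=[6, 7, 7, 7, 8, 8, 8, 8, 8, 8, 8, 9]
step 2: w=[0.6424, 0.1192, 0.1192, 0.1192, 0.0000, 0.0000, 0.0000, 0.0000, 0.0000, 0.0000, 0.0000, 0.0000]  mean=0.8044  Neff=2.1966  idx=[0, 0, 0, 0, 0, 0, 0, 1, 1, 2, 3, 3]
step 3: w=[0.1332, 0.1332, 0.1332, 0.1332, 0.1332, 0.1332, 0.1332, 0.0136, 0.0136, 0.0136, 0.0136, 0.0136]  mean=0.7117  Neff=7.9979  idx=[0, 0, 1, 2, 2, 3, 3, 4, 5, 5, 6, 7]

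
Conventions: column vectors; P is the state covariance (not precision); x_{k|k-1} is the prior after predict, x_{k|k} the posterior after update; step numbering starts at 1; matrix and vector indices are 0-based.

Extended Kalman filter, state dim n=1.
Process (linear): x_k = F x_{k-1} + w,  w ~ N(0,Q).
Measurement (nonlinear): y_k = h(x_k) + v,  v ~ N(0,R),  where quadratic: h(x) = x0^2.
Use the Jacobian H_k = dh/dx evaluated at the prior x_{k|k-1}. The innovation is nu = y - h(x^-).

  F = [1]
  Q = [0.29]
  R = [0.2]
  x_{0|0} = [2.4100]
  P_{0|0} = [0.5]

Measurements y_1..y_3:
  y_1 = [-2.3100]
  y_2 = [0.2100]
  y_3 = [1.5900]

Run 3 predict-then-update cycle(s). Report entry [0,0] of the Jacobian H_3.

H_jac[0,0] = 1.1335

step 1: x^-=[2.4100]  P^-=[0.7900]  H_jac=[4.8200]  S=[18.5536]  K=[0.2052]  nu=[-8.1181]  x^+=[0.7439]  P^+=[0.0085]
step 2: x^-=[0.7439]  P^-=[0.2985]  H_jac=[1.4878]  S=[0.8608]  K=[0.5160]  nu=[-0.3434]  x^+=[0.5667]  P^+=[0.0694]
step 3: x^-=[0.5667]  P^-=[0.3594]  H_jac=[1.1335]  S=[0.6617]  K=[0.6156]  nu=[1.2688]  x^+=[1.3478]  P^+=[0.1086]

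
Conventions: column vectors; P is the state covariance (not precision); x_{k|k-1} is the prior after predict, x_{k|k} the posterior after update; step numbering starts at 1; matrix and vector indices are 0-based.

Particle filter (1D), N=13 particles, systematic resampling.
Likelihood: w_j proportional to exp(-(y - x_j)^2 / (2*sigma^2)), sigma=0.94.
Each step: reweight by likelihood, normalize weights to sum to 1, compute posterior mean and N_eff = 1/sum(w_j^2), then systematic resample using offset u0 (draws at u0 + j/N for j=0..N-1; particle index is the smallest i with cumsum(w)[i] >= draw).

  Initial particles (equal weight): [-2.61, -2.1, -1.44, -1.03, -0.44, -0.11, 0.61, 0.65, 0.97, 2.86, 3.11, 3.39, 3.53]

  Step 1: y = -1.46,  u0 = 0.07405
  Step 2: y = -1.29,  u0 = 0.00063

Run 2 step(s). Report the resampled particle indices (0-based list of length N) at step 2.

resampled_idx = [0, 1, 2, 3, 4, 4, 5, 6, 7, 7, 8, 9, 10]

step 1: w=[0.1105, 0.1852, 0.2334, 0.2103, 0.1296, 0.0833, 0.0207, 0.0188, 0.0083, 0.0000, 0.0000, 0.0000, 0.0000]  mean=-1.2633  Neff=5.8893  idx=[0, 1, 1, 2, 2, 2, 3, 3, 3, 4, 4, 5, 8]
step 2: w=[0.0395, 0.0731, 0.0731, 0.1046, 0.1046, 0.1046, 0.1019, 0.1019, 0.1019, 0.0704, 0.0704, 0.0482, 0.0059]  mean=-1.2383  Neff=11.3016  idx=[0, 1, 2, 3, 4, 4, 5, 6, 7, 7, 8, 9, 10]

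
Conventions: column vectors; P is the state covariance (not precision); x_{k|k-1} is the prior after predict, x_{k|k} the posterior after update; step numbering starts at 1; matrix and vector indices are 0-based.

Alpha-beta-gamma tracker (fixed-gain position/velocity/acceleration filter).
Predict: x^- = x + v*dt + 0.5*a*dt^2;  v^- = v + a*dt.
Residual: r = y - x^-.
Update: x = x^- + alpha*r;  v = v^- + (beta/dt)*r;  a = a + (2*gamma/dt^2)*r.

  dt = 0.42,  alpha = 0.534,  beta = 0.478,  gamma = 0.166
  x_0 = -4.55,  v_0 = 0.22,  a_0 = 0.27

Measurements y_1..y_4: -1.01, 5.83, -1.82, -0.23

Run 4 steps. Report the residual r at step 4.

resid = -6.8822

step 1: x_pred=-4.4338  r=3.4238  x^+=-2.6055  v^+=4.2300  a^+=6.7139
step 2: x_pred=-0.2367  r=6.0667  x^+=3.0029  v^+=13.9543  a^+=18.1320
step 3: x_pred=10.4630  r=-12.2830  x^+=3.9039  v^+=7.5906  a^+=-4.9856
step 4: x_pred=6.6522  r=-6.8822  x^+=2.9771  v^+=-2.3360  a^+=-17.9385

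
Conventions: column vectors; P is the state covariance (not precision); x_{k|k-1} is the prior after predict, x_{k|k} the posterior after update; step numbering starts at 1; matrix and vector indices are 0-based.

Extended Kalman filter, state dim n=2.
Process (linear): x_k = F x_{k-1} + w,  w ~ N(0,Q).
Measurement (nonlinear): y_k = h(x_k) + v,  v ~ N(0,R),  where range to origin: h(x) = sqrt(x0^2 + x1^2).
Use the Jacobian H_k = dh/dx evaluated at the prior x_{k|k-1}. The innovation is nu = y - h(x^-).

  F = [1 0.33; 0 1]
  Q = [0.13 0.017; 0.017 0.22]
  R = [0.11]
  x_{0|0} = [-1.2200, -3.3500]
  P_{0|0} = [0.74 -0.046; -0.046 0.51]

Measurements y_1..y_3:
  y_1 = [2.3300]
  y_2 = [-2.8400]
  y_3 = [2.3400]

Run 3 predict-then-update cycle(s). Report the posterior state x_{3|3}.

x_post = [1.3660, 1.6911]

step 1: x^-=[-2.3255, -3.3500]  P^-=[0.8952 0.1393; 0.1393 0.7300]  H_jac=[-0.5702 -0.8215]  S=[1.0242]  K=[-0.6101; -0.6630]  nu=[-1.7480]  x^+=[-1.2590, -2.1910]  P^+=[0.5139 -0.2750; -0.2750 0.2797]
step 2: x^-=[-1.9820, -2.1910]  P^-=[0.4928 -0.1657; -0.1657 0.4997]  H_jac=[-0.6709 -0.7416]  S=[0.4417]  K=[-0.4702; -0.5873]  nu=[-5.7944]  x^+=[0.7428, 1.2118]  P^+=[0.3952 -0.2877; -0.2877 0.3474]
step 3: x^-=[1.1427, 1.2118]  P^-=[0.3731 -0.1561; -0.1561 0.5674]  H_jac=[0.6861 0.7275]  S=[0.4301]  K=[0.3311; 0.7108]  nu=[0.6744]  x^+=[1.3660, 1.6911]  P^+=[0.3259 -0.2573; -0.2573 0.3501]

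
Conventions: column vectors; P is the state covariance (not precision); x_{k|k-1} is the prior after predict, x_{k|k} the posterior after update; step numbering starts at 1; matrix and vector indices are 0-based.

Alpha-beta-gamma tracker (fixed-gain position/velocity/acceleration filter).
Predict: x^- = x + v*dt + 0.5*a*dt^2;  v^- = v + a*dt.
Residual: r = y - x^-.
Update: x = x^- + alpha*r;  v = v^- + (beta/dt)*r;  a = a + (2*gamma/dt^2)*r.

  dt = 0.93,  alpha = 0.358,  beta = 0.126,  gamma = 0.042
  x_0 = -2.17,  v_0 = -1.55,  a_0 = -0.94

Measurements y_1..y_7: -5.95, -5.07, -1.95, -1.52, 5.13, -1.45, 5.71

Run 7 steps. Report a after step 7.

step 1: x_pred=-4.0180  r=-1.9320  x^+=-4.7097  v^+=-2.6860  a^+=-1.1276
step 2: x_pred=-7.6952  r=2.6252  x^+=-6.7554  v^+=-3.3790  a^+=-0.8727
step 3: x_pred=-10.2752  r=8.3252  x^+=-7.2948  v^+=-3.0626  a^+=-0.0641
step 4: x_pred=-10.1708  r=8.6508  x^+=-7.0738  v^+=-1.9502  a^+=0.7761
step 5: x_pred=-8.5519  r=13.6819  x^+=-3.6538  v^+=0.6252  a^+=2.1049
step 6: x_pred=-2.1621  r=0.7121  x^+=-1.9072  v^+=2.6792  a^+=2.1740
step 7: x_pred=1.5246  r=4.1854  x^+=3.0230  v^+=5.2681  a^+=2.5805

a_post = 2.5805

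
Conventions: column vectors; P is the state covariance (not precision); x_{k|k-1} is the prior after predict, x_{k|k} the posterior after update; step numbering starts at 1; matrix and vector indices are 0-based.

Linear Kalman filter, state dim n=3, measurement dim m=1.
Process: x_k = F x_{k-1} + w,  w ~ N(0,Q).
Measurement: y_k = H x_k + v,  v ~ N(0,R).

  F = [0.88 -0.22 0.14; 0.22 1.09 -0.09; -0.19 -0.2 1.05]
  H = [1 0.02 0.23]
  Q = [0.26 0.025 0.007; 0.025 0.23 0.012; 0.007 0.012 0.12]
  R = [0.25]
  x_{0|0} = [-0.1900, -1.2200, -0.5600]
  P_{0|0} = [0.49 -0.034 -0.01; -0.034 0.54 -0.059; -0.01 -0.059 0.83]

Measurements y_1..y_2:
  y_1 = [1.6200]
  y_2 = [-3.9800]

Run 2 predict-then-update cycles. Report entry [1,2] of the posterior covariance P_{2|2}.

step 1: x^-=[0.0228, -1.3212, -0.3079]  P^-=[0.6962 -0.0607 0.0817; -0.0607 0.8977 -0.2672; 0.0817 -0.2672 1.1006]  S=[1.0375]  K=[0.6880; -0.1005; 0.3176]  nu=[1.6944]  x^+=[1.1886, -1.4914, 0.2302]  P^+=[0.2051 0.0110 -0.1450; 0.0110 0.8872 -0.2341; -0.1450 -0.2341 0.9959]
step 2: x^-=[1.4063, -1.3849, 0.3142]  P^-=[0.4558 -0.1839 0.0872; -0.1839 1.3590 -0.5949; 0.0872 -0.5949 1.4179]  S=[0.8086]  K=[0.5839; -0.3631; 0.4964]  nu=[-5.4309]  x^+=[-1.7648, 0.5869, -2.3818]  P^+=[0.1801 -0.0125 -0.1472; -0.0125 1.2524 -0.4492; -0.1472 -0.4492 1.2186]

P_post[1,2] = -0.4492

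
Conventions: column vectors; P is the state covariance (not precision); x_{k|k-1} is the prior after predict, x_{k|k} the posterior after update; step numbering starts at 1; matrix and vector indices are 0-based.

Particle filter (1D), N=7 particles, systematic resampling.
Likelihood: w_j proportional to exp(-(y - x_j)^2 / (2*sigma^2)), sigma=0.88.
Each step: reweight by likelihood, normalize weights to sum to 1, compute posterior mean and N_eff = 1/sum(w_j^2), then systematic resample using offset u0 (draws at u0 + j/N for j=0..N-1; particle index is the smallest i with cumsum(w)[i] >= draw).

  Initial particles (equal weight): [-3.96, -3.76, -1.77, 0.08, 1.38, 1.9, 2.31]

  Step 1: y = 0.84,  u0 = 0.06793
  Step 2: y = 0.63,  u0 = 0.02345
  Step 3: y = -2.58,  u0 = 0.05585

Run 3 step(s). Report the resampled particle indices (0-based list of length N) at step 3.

resampled_idx = [0, 0, 1, 1, 1, 2, 2]

step 1: w=[0.0000, 0.0000, 0.0054, 0.3046, 0.3663, 0.2141, 0.1096]  mean=1.1802  Neff=3.5109  idx=[3, 3, 4, 4, 4, 5, 6]
step 2: w=[0.1937, 0.1937, 0.1638, 0.1638, 0.1638, 0.0831, 0.0381]  mean=0.9549  Neff=6.1015  idx=[0, 0, 1, 2, 3, 4, 5]
step 3: w=[0.3320, 0.3320, 0.3320, 0.0013, 0.0013, 0.0013, 0.0001]  mean=0.0851  Neff=3.0236  idx=[0, 0, 1, 1, 1, 2, 2]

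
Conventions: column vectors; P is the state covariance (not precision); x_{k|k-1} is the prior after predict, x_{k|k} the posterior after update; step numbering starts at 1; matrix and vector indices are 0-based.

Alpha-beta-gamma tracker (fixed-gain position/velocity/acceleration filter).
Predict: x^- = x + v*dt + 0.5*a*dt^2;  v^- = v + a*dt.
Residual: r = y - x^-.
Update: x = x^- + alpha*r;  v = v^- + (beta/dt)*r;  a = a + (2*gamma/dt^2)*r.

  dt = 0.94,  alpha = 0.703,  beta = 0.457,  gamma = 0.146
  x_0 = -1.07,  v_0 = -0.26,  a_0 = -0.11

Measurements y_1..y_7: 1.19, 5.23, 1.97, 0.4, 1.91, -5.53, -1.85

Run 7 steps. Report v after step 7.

v_post = -4.0685

step 1: x_pred=-1.3630  r=2.5530  x^+=0.4318  v^+=0.8778  a^+=0.7337
step 2: x_pred=1.5810  r=3.6490  x^+=4.1463  v^+=3.3415  a^+=1.9395
step 3: x_pred=8.1441  r=-6.1741  x^+=3.8037  v^+=2.1630  a^+=-0.1008
step 4: x_pred=5.7924  r=-5.3924  x^+=2.0015  v^+=-0.5534  a^+=-1.8828
step 5: x_pred=0.6495  r=1.2605  x^+=1.5356  v^+=-1.7104  a^+=-1.4663
step 6: x_pred=-0.7199  r=-4.8101  x^+=-4.1014  v^+=-5.4272  a^+=-3.0558
step 7: x_pred=-10.5530  r=8.7030  x^+=-4.4348  v^+=-4.0685  a^+=-0.1798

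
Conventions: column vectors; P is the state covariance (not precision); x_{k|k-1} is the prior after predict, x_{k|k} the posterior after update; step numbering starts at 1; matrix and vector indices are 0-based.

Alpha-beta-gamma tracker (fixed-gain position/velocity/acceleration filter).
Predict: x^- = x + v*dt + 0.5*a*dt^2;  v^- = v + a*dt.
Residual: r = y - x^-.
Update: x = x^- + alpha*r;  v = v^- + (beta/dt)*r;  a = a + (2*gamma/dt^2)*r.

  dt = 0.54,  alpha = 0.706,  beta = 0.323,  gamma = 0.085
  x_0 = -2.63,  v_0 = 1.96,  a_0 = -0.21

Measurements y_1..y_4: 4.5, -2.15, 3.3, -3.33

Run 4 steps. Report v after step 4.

step 1: x_pred=-1.6022  r=6.1022  x^+=2.7059  v^+=5.4966  a^+=3.3475
step 2: x_pred=6.1622  r=-8.3122  x^+=0.2938  v^+=2.3324  a^+=-1.4984
step 3: x_pred=1.3348  r=1.9652  x^+=2.7222  v^+=2.6987  a^+=-0.3527
step 4: x_pred=4.1281  r=-7.4581  x^+=-1.1373  v^+=-1.9528  a^+=-4.7007

v_post = -1.9528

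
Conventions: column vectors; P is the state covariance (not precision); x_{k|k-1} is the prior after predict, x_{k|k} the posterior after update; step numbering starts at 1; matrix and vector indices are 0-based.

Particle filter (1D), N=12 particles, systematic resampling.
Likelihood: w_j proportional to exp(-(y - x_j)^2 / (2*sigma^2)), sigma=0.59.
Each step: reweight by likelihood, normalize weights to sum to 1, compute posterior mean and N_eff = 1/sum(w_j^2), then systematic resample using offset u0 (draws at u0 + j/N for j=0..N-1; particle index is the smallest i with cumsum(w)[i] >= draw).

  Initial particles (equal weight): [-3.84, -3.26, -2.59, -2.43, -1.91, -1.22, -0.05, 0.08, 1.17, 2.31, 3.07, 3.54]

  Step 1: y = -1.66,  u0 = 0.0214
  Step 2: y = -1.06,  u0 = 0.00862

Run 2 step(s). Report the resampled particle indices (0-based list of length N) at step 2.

resampled_idx = [1, 4, 6, 7, 8, 8, 9, 9, 10, 10, 11, 11]

step 1: w=[0.0004, 0.0103, 0.1178, 0.1742, 0.3731, 0.3090, 0.0099, 0.0053, 0.0000, 0.0000, 0.0000, 0.0000]  mean=-1.8534  Neff=3.5825  idx=[2, 2, 3, 3, 4, 4, 4, 4, 5, 5, 5, 5]
step 2: w=[0.0063, 0.0063, 0.0123, 0.0123, 0.0647, 0.0647, 0.0647, 0.0647, 0.1760, 0.1760, 0.1760, 0.1760]  mean=-1.4457  Neff=7.0914  idx=[1, 4, 6, 7, 8, 8, 9, 9, 10, 10, 11, 11]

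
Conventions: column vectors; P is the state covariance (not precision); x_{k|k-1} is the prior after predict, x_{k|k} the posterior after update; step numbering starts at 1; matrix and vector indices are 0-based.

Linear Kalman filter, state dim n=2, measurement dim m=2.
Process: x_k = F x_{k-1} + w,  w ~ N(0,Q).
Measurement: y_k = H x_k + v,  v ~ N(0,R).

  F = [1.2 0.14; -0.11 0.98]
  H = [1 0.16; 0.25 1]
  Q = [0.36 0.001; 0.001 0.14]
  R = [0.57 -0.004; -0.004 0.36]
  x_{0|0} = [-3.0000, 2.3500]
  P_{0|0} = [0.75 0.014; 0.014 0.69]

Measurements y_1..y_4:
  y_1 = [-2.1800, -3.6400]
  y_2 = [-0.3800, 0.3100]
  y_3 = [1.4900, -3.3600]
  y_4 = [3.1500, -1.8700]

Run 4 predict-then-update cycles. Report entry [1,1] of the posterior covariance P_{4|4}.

step 1: x^-=[-3.2710, 2.6330]  P^-=[1.4582 0.0129; 0.0129 0.8087]  S=[2.0531 0.5034; 0.5034 1.2663]  K=[0.7071 0.0170; -0.0974 0.6799]  nu=[0.6697, -5.4553]  x^+=[-2.8902, -1.1413]  P^+=[0.4192 -0.1015; -0.1015 0.2705]
step 2: x^-=[-3.6280, -0.8005]  P^-=[0.9349 -0.1350; -0.1350 0.4268]  S=[1.4726 0.1576; 0.1576 0.7777]  K=[0.6200 0.0013; -0.1016 0.5260]  nu=[3.3761, 2.0175]  x^+=[-1.5321, -0.0824]  P^+=[0.3685 -0.0941; -0.0941 0.2133]
step 3: x^-=[-1.8501, 0.0877]  P^-=[0.8632 -0.1276; -0.1276 0.3696]  S=[1.4018 0.1382; 0.1382 0.7197]  K=[0.6005 0.0072; -0.0970 0.4878]  nu=[3.3260, -2.9852]  x^+=[0.1257, -1.6909]  P^+=[0.3565 -0.0889; -0.0889 0.1982]
step 4: x^-=[-0.0859, -1.6709]  P^-=[0.8473 -0.1221; -0.1221 0.3539]  S=[1.3873 0.1375; 0.1375 0.7058]  K=[0.5956 0.0112; -0.0944 0.4765]  nu=[3.5032, -0.1776]  x^+=[1.9986, -2.0863]  P^+=[0.3533 -0.0867; -0.0867 0.1936]

P_post[1,1] = 0.1936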